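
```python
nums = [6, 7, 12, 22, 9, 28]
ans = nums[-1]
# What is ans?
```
Trace:
  nums=[6, 7, 12, 22, 9, 28]
  nums=[6, 7, 12, 22, 9, 28], ans=28

Final answer: 28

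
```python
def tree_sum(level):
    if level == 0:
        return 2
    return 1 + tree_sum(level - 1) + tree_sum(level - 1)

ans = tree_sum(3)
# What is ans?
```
Call trace (a repeated sub-call is expanded the first time; later identical calls just restate its return value):
tree_sum(level=3)
  tree_sum(level=2)
    tree_sum(level=1)
      tree_sum(level=0)
      -> return 2
      tree_sum(level=0)
      -> return 2
    -> return 5
    tree_sum(level=1) -> return 5  (same call as traced above)
  -> return 11
  tree_sum(level=2) -> return 11  (same call as traced above)
-> return 23

Final answer: 23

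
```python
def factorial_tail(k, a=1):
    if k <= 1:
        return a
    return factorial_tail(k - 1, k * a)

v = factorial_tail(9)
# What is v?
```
Call trace:
factorial_tail(k=9, a=1)
  factorial_tail(k=8, a=9)
    factorial_tail(k=7, a=72)
      factorial_tail(k=6, a=504)
        factorial_tail(k=5, a=3024)
          factorial_tail(k=4, a=15120)
            factorial_tail(k=3, a=60480)
              factorial_tail(k=2, a=181440)
                factorial_tail(k=1, a=362880)
                -> return 362880
              -> return 362880
            -> return 362880
          -> return 362880
        -> return 362880
      -> return 362880
    -> return 362880
  -> return 362880
-> return 362880

Final answer: 362880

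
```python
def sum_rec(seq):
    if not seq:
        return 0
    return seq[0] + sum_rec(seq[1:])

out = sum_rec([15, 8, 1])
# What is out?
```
Call trace:
sum_rec(seq=[15, 8, 1])
  sum_rec(seq=[8, 1])
    sum_rec(seq=[1])
      sum_rec(seq=[])
      -> return 0
    -> return 1
  -> return 9
-> return 24

Final answer: 24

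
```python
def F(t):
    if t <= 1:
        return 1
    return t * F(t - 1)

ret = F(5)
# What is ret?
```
Call trace:
F(t=5)
  F(t=4)
    F(t=3)
      F(t=2)
        F(t=1)
        -> return 1
      -> return 2
    -> return 6
  -> return 24
-> return 120

Final answer: 120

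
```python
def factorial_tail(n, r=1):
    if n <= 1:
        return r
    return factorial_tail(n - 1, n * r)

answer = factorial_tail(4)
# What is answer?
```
Call trace:
factorial_tail(n=4, r=1)
  factorial_tail(n=3, r=4)
    factorial_tail(n=2, r=12)
      factorial_tail(n=1, r=24)
      -> return 24
    -> return 24
  -> return 24
-> return 24

Final answer: 24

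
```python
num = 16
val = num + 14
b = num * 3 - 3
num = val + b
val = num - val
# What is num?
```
Trace:
  num=16
  num=16, val=30
  num=16, val=30, b=45
  num=75, val=30, b=45
  num=75, val=45, b=45

Final answer: 75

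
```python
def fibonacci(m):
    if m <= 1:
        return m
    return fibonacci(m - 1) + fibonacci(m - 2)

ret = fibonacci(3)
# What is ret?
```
Call trace:
fibonacci(m=3)
  fibonacci(m=2)
    fibonacci(m=1)
    -> return 1
    fibonacci(m=0)
    -> return 0
  -> return 1
  fibonacci(m=1)
  -> return 1
-> return 2

Final answer: 2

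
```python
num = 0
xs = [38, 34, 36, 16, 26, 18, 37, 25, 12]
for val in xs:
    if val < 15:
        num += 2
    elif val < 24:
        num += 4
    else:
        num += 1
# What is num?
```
Trace:
  num=0
  num=1, val=38
  num=2, val=34
  num=3, val=36
  num=7, val=16
  num=8, val=26
  num=12, val=18
  num=13, val=37
  num=14, val=25
  num=16, val=12

Final answer: 16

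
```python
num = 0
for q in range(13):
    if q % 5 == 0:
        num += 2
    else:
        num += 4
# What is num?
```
Trace:
  num=0
  num=2, q=0
  num=6, q=1
  num=10, q=2
  num=14, q=3
  num=18, q=4
  num=20, q=5
  num=24, q=6
  num=28, q=7
  num=32, q=8
  num=36, q=9
  num=38, q=10
  num=42, q=11
  num=46, q=12

Final answer: 46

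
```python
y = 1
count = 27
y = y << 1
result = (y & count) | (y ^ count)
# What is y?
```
Trace:
  y=1
  y=1, count=27
  y=2, count=27
  y=2, count=27, result=27

Final answer: 2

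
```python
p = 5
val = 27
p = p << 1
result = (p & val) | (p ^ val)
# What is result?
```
Trace:
  p=5
  p=5, val=27
  p=10, val=27
  p=10, val=27, result=27

Final answer: 27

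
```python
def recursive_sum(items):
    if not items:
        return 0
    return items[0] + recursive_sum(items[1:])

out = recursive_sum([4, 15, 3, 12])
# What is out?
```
Call trace:
recursive_sum(items=[4, 15, 3, 12])
  recursive_sum(items=[15, 3, 12])
    recursive_sum(items=[3, 12])
      recursive_sum(items=[12])
        recursive_sum(items=[])
        -> return 0
      -> return 12
    -> return 15
  -> return 30
-> return 34

Final answer: 34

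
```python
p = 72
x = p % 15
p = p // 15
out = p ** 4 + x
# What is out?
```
Trace:
  p=72
  p=72, x=12
  p=4, x=12
  p=4, x=12, out=268

Final answer: 268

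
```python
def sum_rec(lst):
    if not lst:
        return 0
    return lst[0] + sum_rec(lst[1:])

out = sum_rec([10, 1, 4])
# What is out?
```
Call trace:
sum_rec(lst=[10, 1, 4])
  sum_rec(lst=[1, 4])
    sum_rec(lst=[4])
      sum_rec(lst=[])
      -> return 0
    -> return 4
  -> return 5
-> return 15

Final answer: 15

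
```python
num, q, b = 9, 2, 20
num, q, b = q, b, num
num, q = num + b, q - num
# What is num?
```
Trace:
  num=9, q=2, b=20
  num=2, q=20, b=9
  num=11, q=18, b=9

Final answer: 11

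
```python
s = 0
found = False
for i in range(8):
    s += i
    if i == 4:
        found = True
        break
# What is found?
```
Trace:
  s=0
  s=0, found=False
  s=0, found=False, i=0
  s=1, found=False, i=1
  s=3, found=False, i=2
  s=6, found=False, i=3
  s=10, found=True, i=4

Final answer: True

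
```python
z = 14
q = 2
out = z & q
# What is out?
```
Trace:
  z=14
  z=14, q=2
  z=14, q=2, out=2

Final answer: 2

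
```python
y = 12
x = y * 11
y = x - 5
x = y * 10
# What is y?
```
Trace:
  y=12
  y=12, x=132
  y=127, x=132
  y=127, x=1270

Final answer: 127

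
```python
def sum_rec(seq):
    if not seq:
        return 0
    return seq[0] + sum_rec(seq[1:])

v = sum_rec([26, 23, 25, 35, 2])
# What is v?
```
Call trace:
sum_rec(seq=[26, 23, 25, 35, 2])
  sum_rec(seq=[23, 25, 35, 2])
    sum_rec(seq=[25, 35, 2])
      sum_rec(seq=[35, 2])
        sum_rec(seq=[2])
          sum_rec(seq=[])
          -> return 0
        -> return 2
      -> return 37
    -> return 62
  -> return 85
-> return 111

Final answer: 111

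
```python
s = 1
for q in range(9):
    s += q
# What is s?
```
Trace:
  s=1
  s=1, q=0
  s=2, q=1
  s=4, q=2
  s=7, q=3
  s=11, q=4
  s=16, q=5
  s=22, q=6
  s=29, q=7
  s=37, q=8

Final answer: 37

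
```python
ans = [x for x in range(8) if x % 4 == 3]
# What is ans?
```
Trace:
  x=0
  x=1
  x=2
  x=3
  x=4
  x=5
  x=6
  x=7
  ans=[3, 7]

Final answer: [3, 7]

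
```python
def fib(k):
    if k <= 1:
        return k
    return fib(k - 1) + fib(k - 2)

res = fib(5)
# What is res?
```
Call trace (a repeated sub-call is expanded the first time; later identical calls just restate its return value):
fib(k=5)
  fib(k=4)
    fib(k=3)
      fib(k=2)
        fib(k=1)
        -> return 1
        fib(k=0)
        -> return 0
      -> return 1
      fib(k=1)
      -> return 1
    -> return 2
    fib(k=2) -> return 1  (same call as traced above)
  -> return 3
  fib(k=3) -> return 2  (same call as traced above)
-> return 5

Final answer: 5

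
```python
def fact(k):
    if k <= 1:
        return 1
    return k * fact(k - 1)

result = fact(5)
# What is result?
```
Call trace:
fact(k=5)
  fact(k=4)
    fact(k=3)
      fact(k=2)
        fact(k=1)
        -> return 1
      -> return 2
    -> return 6
  -> return 24
-> return 120

Final answer: 120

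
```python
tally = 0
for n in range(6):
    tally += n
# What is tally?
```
Trace:
  tally=0
  tally=0, n=0
  tally=1, n=1
  tally=3, n=2
  tally=6, n=3
  tally=10, n=4
  tally=15, n=5

Final answer: 15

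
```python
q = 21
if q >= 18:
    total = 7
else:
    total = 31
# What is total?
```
Trace:
  q=21
  q=21, total=7

Final answer: 7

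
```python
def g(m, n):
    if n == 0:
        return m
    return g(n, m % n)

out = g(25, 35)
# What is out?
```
Call trace:
g(m=25, n=35)
  g(m=35, n=25)
    g(m=25, n=10)
      g(m=10, n=5)
        g(m=5, n=0)
        -> return 5
      -> return 5
    -> return 5
  -> return 5
-> return 5

Final answer: 5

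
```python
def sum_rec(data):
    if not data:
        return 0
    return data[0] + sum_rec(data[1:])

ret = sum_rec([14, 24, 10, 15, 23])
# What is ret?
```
Call trace:
sum_rec(data=[14, 24, 10, 15, 23])
  sum_rec(data=[24, 10, 15, 23])
    sum_rec(data=[10, 15, 23])
      sum_rec(data=[15, 23])
        sum_rec(data=[23])
          sum_rec(data=[])
          -> return 0
        -> return 23
      -> return 38
    -> return 48
  -> return 72
-> return 86

Final answer: 86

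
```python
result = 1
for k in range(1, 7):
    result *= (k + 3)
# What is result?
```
Trace:
  result=1
  result=4, k=1
  result=20, k=2
  result=120, k=3
  result=840, k=4
  result=6720, k=5
  result=60480, k=6

Final answer: 60480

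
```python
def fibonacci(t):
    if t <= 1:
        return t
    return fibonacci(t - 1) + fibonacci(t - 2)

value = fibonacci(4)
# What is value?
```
Call trace (a repeated sub-call is expanded the first time; later identical calls just restate its return value):
fibonacci(t=4)
  fibonacci(t=3)
    fibonacci(t=2)
      fibonacci(t=1)
      -> return 1
      fibonacci(t=0)
      -> return 0
    -> return 1
    fibonacci(t=1)
    -> return 1
  -> return 2
  fibonacci(t=2) -> return 1  (same call as traced above)
-> return 3

Final answer: 3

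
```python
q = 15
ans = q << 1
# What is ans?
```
Trace:
  q=15
  q=15, ans=30

Final answer: 30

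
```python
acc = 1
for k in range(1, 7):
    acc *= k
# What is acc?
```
Trace:
  acc=1
  acc=1, k=1
  acc=2, k=2
  acc=6, k=3
  acc=24, k=4
  acc=120, k=5
  acc=720, k=6

Final answer: 720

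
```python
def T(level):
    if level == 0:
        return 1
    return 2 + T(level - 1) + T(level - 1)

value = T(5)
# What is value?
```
Call trace (a repeated sub-call is expanded the first time; later identical calls just restate its return value):
T(level=5)
  T(level=4)
    T(level=3)
      T(level=2)
        T(level=1)
          T(level=0)
          -> return 1
          T(level=0)
          -> return 1
        -> return 4
        T(level=1) -> return 4  (same call as traced above)
      -> return 10
      T(level=2) -> return 10  (same call as traced above)
    -> return 22
    T(level=3) -> return 22  (same call as traced above)
  -> return 46
  T(level=4) -> return 46  (same call as traced above)
-> return 94

Final answer: 94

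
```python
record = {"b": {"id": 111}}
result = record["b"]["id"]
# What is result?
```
Trace:
  record={'b': {'id': 111}}
  record={'b': {'id': 111}}, result=111

Final answer: 111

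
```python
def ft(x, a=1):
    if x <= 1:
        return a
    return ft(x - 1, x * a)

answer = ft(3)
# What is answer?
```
Call trace:
ft(x=3, a=1)
  ft(x=2, a=3)
    ft(x=1, a=6)
    -> return 6
  -> return 6
-> return 6

Final answer: 6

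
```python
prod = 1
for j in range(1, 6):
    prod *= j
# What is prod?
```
Trace:
  prod=1
  prod=1, j=1
  prod=2, j=2
  prod=6, j=3
  prod=24, j=4
  prod=120, j=5

Final answer: 120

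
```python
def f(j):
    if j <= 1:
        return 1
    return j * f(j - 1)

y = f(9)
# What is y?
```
Call trace:
f(j=9)
  f(j=8)
    f(j=7)
      f(j=6)
        f(j=5)
          f(j=4)
            f(j=3)
              f(j=2)
                f(j=1)
                -> return 1
              -> return 2
            -> return 6
          -> return 24
        -> return 120
      -> return 720
    -> return 5040
  -> return 40320
-> return 362880

Final answer: 362880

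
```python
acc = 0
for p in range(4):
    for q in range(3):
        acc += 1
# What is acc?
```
Trace:
  acc=0
  acc=1, p=0, q=0
  acc=2, p=0, q=1
  acc=3, p=0, q=2
  acc=4, p=1, q=0
  acc=5, p=1, q=1
  acc=6, p=1, q=2
  acc=7, p=2, q=0
  acc=8, p=2, q=1
  acc=9, p=2, q=2
  acc=10, p=3, q=0
  acc=11, p=3, q=1
  acc=12, p=3, q=2

Final answer: 12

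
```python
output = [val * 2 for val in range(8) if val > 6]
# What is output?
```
Trace:
  val=0
  val=1
  val=2
  val=3
  val=4
  val=5
  val=6
  val=7
  output=[14]

Final answer: [14]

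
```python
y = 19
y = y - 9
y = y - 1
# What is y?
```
Trace:
  y=19
  y=10
  y=9

Final answer: 9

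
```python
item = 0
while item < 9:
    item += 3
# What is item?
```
Trace:
  item=0
  item=3
  item=6
  item=9

Final answer: 9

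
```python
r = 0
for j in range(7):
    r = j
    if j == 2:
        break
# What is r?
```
Trace:
  r=0
  r=0, j=0
  r=1, j=1
  r=2, j=2

Final answer: 2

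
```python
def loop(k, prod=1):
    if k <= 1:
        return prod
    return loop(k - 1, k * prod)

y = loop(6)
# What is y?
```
Call trace:
loop(k=6, prod=1)
  loop(k=5, prod=6)
    loop(k=4, prod=30)
      loop(k=3, prod=120)
        loop(k=2, prod=360)
          loop(k=1, prod=720)
          -> return 720
        -> return 720
      -> return 720
    -> return 720
  -> return 720
-> return 720

Final answer: 720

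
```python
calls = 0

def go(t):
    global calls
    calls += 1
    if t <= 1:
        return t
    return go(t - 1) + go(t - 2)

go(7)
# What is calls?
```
Call trace (a repeated sub-call is expanded the first time; later identical calls just restate its return value):
go(t=7)
  go(t=6)
    go(t=5)
      go(t=4)
        go(t=3)
          go(t=2)
            go(t=1)
            -> return 1
            go(t=0)
            -> return 0
          -> return 1
          go(t=1)
          -> return 1
        -> return 2
        go(t=2) -> return 1  (same call as traced above)
      -> return 3
      go(t=3) -> return 2  (same call as traced above)
    -> return 5
    go(t=4) -> return 3  (same call as traced above)
  -> return 8
  go(t=5) -> return 5  (same call as traced above)
-> return 13

calls is incremented once per call, so count the calls in each subtree. Let C(t) = number of calls made by go(t).
C(0) = C(1) = 1 (base case, no recursion); C(t) = 1 + C(t - 1) + C(t - 2) otherwise.
C(2) = 1 + C(1) + C(0) = 1 + 1 + 1 = 3
C(3) = 1 + C(2) + C(1) = 1 + 3 + 1 = 5
C(4) = 1 + C(3) + C(2) = 1 + 5 + 3 = 9
C(5) = 1 + C(4) + C(3) = 1 + 9 + 5 = 15
C(6) = 1 + C(5) + C(4) = 1 + 15 + 9 = 25
C(7) = 1 + C(6) + C(5) = 1 + 25 + 15 = 41
calls = C(7) = 41

Final answer: 41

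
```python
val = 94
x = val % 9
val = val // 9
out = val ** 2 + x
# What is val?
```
Trace:
  val=94
  val=94, x=4
  val=10, x=4
  val=10, x=4, out=104

Final answer: 10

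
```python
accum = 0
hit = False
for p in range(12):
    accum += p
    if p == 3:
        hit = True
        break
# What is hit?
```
Trace:
  accum=0
  accum=0, hit=False
  accum=0, hit=False, p=0
  accum=1, hit=False, p=1
  accum=3, hit=False, p=2
  accum=6, hit=True, p=3

Final answer: True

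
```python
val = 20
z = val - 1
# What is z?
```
Trace:
  val=20
  val=20, z=19

Final answer: 19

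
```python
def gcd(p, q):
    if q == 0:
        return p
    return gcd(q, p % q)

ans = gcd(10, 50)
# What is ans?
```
Call trace:
gcd(p=10, q=50)
  gcd(p=50, q=10)
    gcd(p=10, q=0)
    -> return 10
  -> return 10
-> return 10

Final answer: 10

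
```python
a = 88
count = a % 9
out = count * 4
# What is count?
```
Trace:
  a=88
  a=88, count=7
  a=88, count=7, out=28

Final answer: 7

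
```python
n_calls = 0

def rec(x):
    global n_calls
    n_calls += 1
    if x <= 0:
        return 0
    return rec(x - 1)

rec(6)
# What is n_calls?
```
Call trace:
rec(x=6)
  rec(x=5)
    rec(x=4)
      rec(x=3)
        rec(x=2)
          rec(x=1)
            rec(x=0)
            -> return 0
          -> return 0
        -> return 0
      -> return 0
    -> return 0
  -> return 0
-> return 0

n_calls is incremented once per call. rec is entered once for each x = 6, 5, 4, 3, 2, 1, 0 (the x <= 0 call returns without recursing), i.e. 6 + 1 calls.
n_calls = 7

Final answer: 7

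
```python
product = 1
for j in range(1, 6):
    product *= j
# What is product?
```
Trace:
  product=1
  product=1, j=1
  product=2, j=2
  product=6, j=3
  product=24, j=4
  product=120, j=5

Final answer: 120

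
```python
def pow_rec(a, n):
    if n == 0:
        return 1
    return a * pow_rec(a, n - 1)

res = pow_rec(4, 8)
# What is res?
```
Call trace:
pow_rec(a=4, n=8)
  pow_rec(a=4, n=7)
    pow_rec(a=4, n=6)
      pow_rec(a=4, n=5)
        pow_rec(a=4, n=4)
          pow_rec(a=4, n=3)
            pow_rec(a=4, n=2)
              pow_rec(a=4, n=1)
                pow_rec(a=4, n=0)
                -> return 1
              -> return 4
            -> return 16
          -> return 64
        -> return 256
      -> return 1024
    -> return 4096
  -> return 16384
-> return 65536

Final answer: 65536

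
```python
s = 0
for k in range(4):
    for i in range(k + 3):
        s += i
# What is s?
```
Trace:
  s=0
  s=0, k=0, i=0
  s=1, k=0, i=1
  s=3, k=0, i=2
  s=3, k=1, i=0
  s=4, k=1, i=1
  s=6, k=1, i=2
  s=9, k=1, i=3
  s=9, k=2, i=0
  s=10, k=2, i=1
  s=12, k=2, i=2
  s=15, k=2, i=3
  s=19, k=2, i=4
  s=19, k=3, i=0
  s=20, k=3, i=1
  s=22, k=3, i=2
  s=25, k=3, i=3
  s=29, k=3, i=4
  s=34, k=3, i=5

Final answer: 34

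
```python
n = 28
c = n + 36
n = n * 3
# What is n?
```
Trace:
  n=28
  n=28, c=64
  n=84, c=64

Final answer: 84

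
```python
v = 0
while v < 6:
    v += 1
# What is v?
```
Trace:
  v=0
  v=1
  v=2
  v=3
  v=4
  v=5
  v=6

Final answer: 6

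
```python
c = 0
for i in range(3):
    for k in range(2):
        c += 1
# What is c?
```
Trace:
  c=0
  c=1, i=0, k=0
  c=2, i=0, k=1
  c=3, i=1, k=0
  c=4, i=1, k=1
  c=5, i=2, k=0
  c=6, i=2, k=1

Final answer: 6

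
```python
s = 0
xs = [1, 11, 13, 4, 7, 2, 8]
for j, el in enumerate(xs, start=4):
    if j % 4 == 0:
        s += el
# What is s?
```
Trace:
  s=0
  s=1, j=4, el=1
  s=1, j=5, el=11
  s=1, j=6, el=13
  s=1, j=7, el=4
  s=8, j=8, el=7
  s=8, j=9, el=2
  s=8, j=10, el=8

Final answer: 8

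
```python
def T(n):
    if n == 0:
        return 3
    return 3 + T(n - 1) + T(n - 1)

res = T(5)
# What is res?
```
Call trace (a repeated sub-call is expanded the first time; later identical calls just restate its return value):
T(n=5)
  T(n=4)
    T(n=3)
      T(n=2)
        T(n=1)
          T(n=0)
          -> return 3
          T(n=0)
          -> return 3
        -> return 9
        T(n=1) -> return 9  (same call as traced above)
      -> return 21
      T(n=2) -> return 21  (same call as traced above)
    -> return 45
    T(n=3) -> return 45  (same call as traced above)
  -> return 93
  T(n=4) -> return 93  (same call as traced above)
-> return 189

Final answer: 189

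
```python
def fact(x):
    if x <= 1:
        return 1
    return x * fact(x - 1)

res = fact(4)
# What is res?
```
Call trace:
fact(x=4)
  fact(x=3)
    fact(x=2)
      fact(x=1)
      -> return 1
    -> return 2
  -> return 6
-> return 24

Final answer: 24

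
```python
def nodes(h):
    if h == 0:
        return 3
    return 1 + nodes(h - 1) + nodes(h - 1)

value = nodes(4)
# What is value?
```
Call trace (a repeated sub-call is expanded the first time; later identical calls just restate its return value):
nodes(h=4)
  nodes(h=3)
    nodes(h=2)
      nodes(h=1)
        nodes(h=0)
        -> return 3
        nodes(h=0)
        -> return 3
      -> return 7
      nodes(h=1) -> return 7  (same call as traced above)
    -> return 15
    nodes(h=2) -> return 15  (same call as traced above)
  -> return 31
  nodes(h=3) -> return 31  (same call as traced above)
-> return 63

Final answer: 63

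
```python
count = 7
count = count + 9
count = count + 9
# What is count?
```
Trace:
  count=7
  count=16
  count=25

Final answer: 25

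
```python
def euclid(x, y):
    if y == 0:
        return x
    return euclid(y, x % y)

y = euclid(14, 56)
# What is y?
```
Call trace:
euclid(x=14, y=56)
  euclid(x=56, y=14)
    euclid(x=14, y=0)
    -> return 14
  -> return 14
-> return 14

Final answer: 14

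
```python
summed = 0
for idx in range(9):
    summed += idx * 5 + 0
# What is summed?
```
Trace:
  summed=0
  summed=0, idx=0
  summed=5, idx=1
  summed=15, idx=2
  summed=30, idx=3
  summed=50, idx=4
  summed=75, idx=5
  summed=105, idx=6
  summed=140, idx=7
  summed=180, idx=8

Final answer: 180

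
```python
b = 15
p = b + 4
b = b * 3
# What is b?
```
Trace:
  b=15
  b=15, p=19
  b=45, p=19

Final answer: 45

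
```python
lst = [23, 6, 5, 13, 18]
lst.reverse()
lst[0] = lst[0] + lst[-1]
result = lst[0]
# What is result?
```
Trace:
  lst=[23, 6, 5, 13, 18]
  lst=[18, 13, 5, 6, 23]
  lst=[41, 13, 5, 6, 23]
  lst=[41, 13, 5, 6, 23], result=41

Final answer: 41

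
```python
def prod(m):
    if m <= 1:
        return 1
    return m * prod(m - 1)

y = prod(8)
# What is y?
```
Call trace:
prod(m=8)
  prod(m=7)
    prod(m=6)
      prod(m=5)
        prod(m=4)
          prod(m=3)
            prod(m=2)
              prod(m=1)
              -> return 1
            -> return 2
          -> return 6
        -> return 24
      -> return 120
    -> return 720
  -> return 5040
-> return 40320

Final answer: 40320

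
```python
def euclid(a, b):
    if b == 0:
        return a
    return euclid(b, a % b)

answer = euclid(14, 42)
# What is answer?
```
Call trace:
euclid(a=14, b=42)
  euclid(a=42, b=14)
    euclid(a=14, b=0)
    -> return 14
  -> return 14
-> return 14

Final answer: 14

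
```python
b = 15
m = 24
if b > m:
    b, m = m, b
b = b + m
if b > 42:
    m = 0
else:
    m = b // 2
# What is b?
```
Trace:
  b=15
  b=15, m=24
  b=15, m=24
  b=39, m=24
  b=39, m=19

Final answer: 39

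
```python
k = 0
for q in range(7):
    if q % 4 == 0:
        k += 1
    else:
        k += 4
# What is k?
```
Trace:
  k=0
  k=1, q=0
  k=5, q=1
  k=9, q=2
  k=13, q=3
  k=14, q=4
  k=18, q=5
  k=22, q=6

Final answer: 22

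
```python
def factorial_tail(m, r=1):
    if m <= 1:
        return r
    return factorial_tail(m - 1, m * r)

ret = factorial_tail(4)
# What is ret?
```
Call trace:
factorial_tail(m=4, r=1)
  factorial_tail(m=3, r=4)
    factorial_tail(m=2, r=12)
      factorial_tail(m=1, r=24)
      -> return 24
    -> return 24
  -> return 24
-> return 24

Final answer: 24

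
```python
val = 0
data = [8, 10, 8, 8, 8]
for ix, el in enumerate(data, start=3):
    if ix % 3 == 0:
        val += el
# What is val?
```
Trace:
  val=0
  val=8, ix=3, el=8
  val=8, ix=4, el=10
  val=8, ix=5, el=8
  val=16, ix=6, el=8
  val=16, ix=7, el=8

Final answer: 16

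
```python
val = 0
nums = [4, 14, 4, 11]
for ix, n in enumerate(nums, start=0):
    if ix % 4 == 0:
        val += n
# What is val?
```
Trace:
  val=0
  val=4, ix=0, n=4
  val=4, ix=1, n=14
  val=4, ix=2, n=4
  val=4, ix=3, n=11

Final answer: 4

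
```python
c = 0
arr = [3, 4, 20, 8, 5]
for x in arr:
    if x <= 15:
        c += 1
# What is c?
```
Trace:
  c=0
  c=1, x=3
  c=2, x=4
  c=2, x=20
  c=3, x=8
  c=4, x=5

Final answer: 4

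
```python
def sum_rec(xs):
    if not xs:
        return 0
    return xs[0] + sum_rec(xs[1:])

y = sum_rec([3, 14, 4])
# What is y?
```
Call trace:
sum_rec(xs=[3, 14, 4])
  sum_rec(xs=[14, 4])
    sum_rec(xs=[4])
      sum_rec(xs=[])
      -> return 0
    -> return 4
  -> return 18
-> return 21

Final answer: 21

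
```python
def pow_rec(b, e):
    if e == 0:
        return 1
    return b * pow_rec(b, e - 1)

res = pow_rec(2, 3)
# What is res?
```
Call trace:
pow_rec(b=2, e=3)
  pow_rec(b=2, e=2)
    pow_rec(b=2, e=1)
      pow_rec(b=2, e=0)
      -> return 1
    -> return 2
  -> return 4
-> return 8

Final answer: 8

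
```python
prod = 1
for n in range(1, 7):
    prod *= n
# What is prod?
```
Trace:
  prod=1
  prod=1, n=1
  prod=2, n=2
  prod=6, n=3
  prod=24, n=4
  prod=120, n=5
  prod=720, n=6

Final answer: 720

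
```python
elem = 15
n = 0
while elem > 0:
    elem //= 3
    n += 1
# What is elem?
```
Trace:
  elem=15
  elem=15, n=0
  elem=5, n=1
  elem=1, n=2
  elem=0, n=3

Final answer: 0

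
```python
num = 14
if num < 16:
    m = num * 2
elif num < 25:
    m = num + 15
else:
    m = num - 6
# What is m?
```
Trace:
  num=14
  num=14, m=28

Final answer: 28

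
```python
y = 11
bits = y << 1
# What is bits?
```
Trace:
  y=11
  y=11, bits=22

Final answer: 22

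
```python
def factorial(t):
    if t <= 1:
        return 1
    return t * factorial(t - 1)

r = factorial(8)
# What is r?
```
Call trace:
factorial(t=8)
  factorial(t=7)
    factorial(t=6)
      factorial(t=5)
        factorial(t=4)
          factorial(t=3)
            factorial(t=2)
              factorial(t=1)
              -> return 1
            -> return 2
          -> return 6
        -> return 24
      -> return 120
    -> return 720
  -> return 5040
-> return 40320

Final answer: 40320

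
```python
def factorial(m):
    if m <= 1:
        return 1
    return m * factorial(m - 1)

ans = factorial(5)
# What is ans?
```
Call trace:
factorial(m=5)
  factorial(m=4)
    factorial(m=3)
      factorial(m=2)
        factorial(m=1)
        -> return 1
      -> return 2
    -> return 6
  -> return 24
-> return 120

Final answer: 120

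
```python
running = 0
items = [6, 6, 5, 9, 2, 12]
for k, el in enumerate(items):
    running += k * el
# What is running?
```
Trace:
  running=0
  running=0, k=0, el=6
  running=6, k=1, el=6
  running=16, k=2, el=5
  running=43, k=3, el=9
  running=51, k=4, el=2
  running=111, k=5, el=12

Final answer: 111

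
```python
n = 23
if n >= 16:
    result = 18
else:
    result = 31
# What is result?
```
Trace:
  n=23
  n=23, result=18

Final answer: 18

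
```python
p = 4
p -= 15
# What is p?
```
Trace:
  p=4
  p=-11

Final answer: -11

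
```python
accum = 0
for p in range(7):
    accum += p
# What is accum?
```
Trace:
  accum=0
  accum=0, p=0
  accum=1, p=1
  accum=3, p=2
  accum=6, p=3
  accum=10, p=4
  accum=15, p=5
  accum=21, p=6

Final answer: 21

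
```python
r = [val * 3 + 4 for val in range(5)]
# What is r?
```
Trace:
  val=0
  val=1
  val=2
  val=3
  val=4
  r=[4, 7, 10, 13, 16]

Final answer: [4, 7, 10, 13, 16]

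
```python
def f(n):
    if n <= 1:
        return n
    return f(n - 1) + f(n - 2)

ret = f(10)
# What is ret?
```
Call trace (a repeated sub-call is expanded the first time; later identical calls just restate its return value):
f(n=10)
  f(n=9)
    f(n=8)
      f(n=7)
        f(n=6)
          f(n=5)
            f(n=4)
              f(n=3)
                f(n=2)
                  f(n=1)
                  -> return 1
                  f(n=0)
                  -> return 0
                -> return 1
                f(n=1)
                -> return 1
              -> return 2
              f(n=2) -> return 1  (same call as traced above)
            -> return 3
            f(n=3) -> return 2  (same call as traced above)
          -> return 5
          f(n=4) -> return 3  (same call as traced above)
        -> return 8
        f(n=5) -> return 5  (same call as traced above)
      -> return 13
      f(n=6) -> return 8  (same call as traced above)
    -> return 21
    f(n=7) -> return 13  (same call as traced above)
  -> return 34
  f(n=8) -> return 21  (same call as traced above)
-> return 55

Final answer: 55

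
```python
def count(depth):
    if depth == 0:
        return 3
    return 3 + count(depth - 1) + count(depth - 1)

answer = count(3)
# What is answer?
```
Call trace (a repeated sub-call is expanded the first time; later identical calls just restate its return value):
count(depth=3)
  count(depth=2)
    count(depth=1)
      count(depth=0)
      -> return 3
      count(depth=0)
      -> return 3
    -> return 9
    count(depth=1) -> return 9  (same call as traced above)
  -> return 21
  count(depth=2) -> return 21  (same call as traced above)
-> return 45

Final answer: 45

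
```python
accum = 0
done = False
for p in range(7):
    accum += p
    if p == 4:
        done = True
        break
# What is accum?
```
Trace:
  accum=0
  accum=0, done=False
  accum=0, done=False, p=0
  accum=1, done=False, p=1
  accum=3, done=False, p=2
  accum=6, done=False, p=3
  accum=10, done=True, p=4

Final answer: 10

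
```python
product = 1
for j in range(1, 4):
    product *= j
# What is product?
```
Trace:
  product=1
  product=1, j=1
  product=2, j=2
  product=6, j=3

Final answer: 6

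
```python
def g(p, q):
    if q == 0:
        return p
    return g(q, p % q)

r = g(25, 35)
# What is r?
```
Call trace:
g(p=25, q=35)
  g(p=35, q=25)
    g(p=25, q=10)
      g(p=10, q=5)
        g(p=5, q=0)
        -> return 5
      -> return 5
    -> return 5
  -> return 5
-> return 5

Final answer: 5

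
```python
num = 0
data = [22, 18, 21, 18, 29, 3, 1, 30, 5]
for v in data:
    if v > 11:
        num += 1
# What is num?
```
Trace:
  num=0
  num=1, v=22
  num=2, v=18
  num=3, v=21
  num=4, v=18
  num=5, v=29
  num=5, v=3
  num=5, v=1
  num=6, v=30
  num=6, v=5

Final answer: 6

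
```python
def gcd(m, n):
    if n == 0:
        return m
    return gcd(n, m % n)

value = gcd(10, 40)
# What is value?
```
Call trace:
gcd(m=10, n=40)
  gcd(m=40, n=10)
    gcd(m=10, n=0)
    -> return 10
  -> return 10
-> return 10

Final answer: 10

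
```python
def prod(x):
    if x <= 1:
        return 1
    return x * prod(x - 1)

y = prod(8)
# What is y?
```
Call trace:
prod(x=8)
  prod(x=7)
    prod(x=6)
      prod(x=5)
        prod(x=4)
          prod(x=3)
            prod(x=2)
              prod(x=1)
              -> return 1
            -> return 2
          -> return 6
        -> return 24
      -> return 120
    -> return 720
  -> return 5040
-> return 40320

Final answer: 40320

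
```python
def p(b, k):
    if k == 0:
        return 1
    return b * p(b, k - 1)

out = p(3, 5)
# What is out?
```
Call trace:
p(b=3, k=5)
  p(b=3, k=4)
    p(b=3, k=3)
      p(b=3, k=2)
        p(b=3, k=1)
          p(b=3, k=0)
          -> return 1
        -> return 3
      -> return 9
    -> return 27
  -> return 81
-> return 243

Final answer: 243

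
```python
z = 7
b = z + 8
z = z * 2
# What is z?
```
Trace:
  z=7
  z=7, b=15
  z=14, b=15

Final answer: 14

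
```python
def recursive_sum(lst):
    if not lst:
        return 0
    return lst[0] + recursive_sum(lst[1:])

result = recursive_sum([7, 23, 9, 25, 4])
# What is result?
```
Call trace:
recursive_sum(lst=[7, 23, 9, 25, 4])
  recursive_sum(lst=[23, 9, 25, 4])
    recursive_sum(lst=[9, 25, 4])
      recursive_sum(lst=[25, 4])
        recursive_sum(lst=[4])
          recursive_sum(lst=[])
          -> return 0
        -> return 4
      -> return 29
    -> return 38
  -> return 61
-> return 68

Final answer: 68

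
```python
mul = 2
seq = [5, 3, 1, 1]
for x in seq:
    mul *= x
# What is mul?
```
Trace:
  mul=2
  mul=10, x=5
  mul=30, x=3
  mul=30, x=1
  mul=30, x=1

Final answer: 30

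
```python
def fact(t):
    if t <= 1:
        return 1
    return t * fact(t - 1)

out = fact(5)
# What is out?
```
Call trace:
fact(t=5)
  fact(t=4)
    fact(t=3)
      fact(t=2)
        fact(t=1)
        -> return 1
      -> return 2
    -> return 6
  -> return 24
-> return 120

Final answer: 120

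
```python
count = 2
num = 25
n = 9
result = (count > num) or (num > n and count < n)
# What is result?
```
Trace:
  count=2
  count=2, num=25
  count=2, num=25, n=9
  count=2, num=25, n=9, result=True

Final answer: True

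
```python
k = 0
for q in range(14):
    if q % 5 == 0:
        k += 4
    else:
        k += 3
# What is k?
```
Trace:
  k=0
  k=4, q=0
  k=7, q=1
  k=10, q=2
  k=13, q=3
  k=16, q=4
  k=20, q=5
  k=23, q=6
  k=26, q=7
  k=29, q=8
  k=32, q=9
  k=36, q=10
  k=39, q=11
  k=42, q=12
  k=45, q=13

Final answer: 45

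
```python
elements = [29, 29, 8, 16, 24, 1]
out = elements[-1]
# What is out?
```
Trace:
  elements=[29, 29, 8, 16, 24, 1]
  elements=[29, 29, 8, 16, 24, 1], out=1

Final answer: 1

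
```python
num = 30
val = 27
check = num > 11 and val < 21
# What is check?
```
Trace:
  num=30
  num=30, val=27
  num=30, val=27, check=False

Final answer: False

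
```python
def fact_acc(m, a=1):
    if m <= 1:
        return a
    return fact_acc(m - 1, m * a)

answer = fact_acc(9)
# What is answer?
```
Call trace:
fact_acc(m=9, a=1)
  fact_acc(m=8, a=9)
    fact_acc(m=7, a=72)
      fact_acc(m=6, a=504)
        fact_acc(m=5, a=3024)
          fact_acc(m=4, a=15120)
            fact_acc(m=3, a=60480)
              fact_acc(m=2, a=181440)
                fact_acc(m=1, a=362880)
                -> return 362880
              -> return 362880
            -> return 362880
          -> return 362880
        -> return 362880
      -> return 362880
    -> return 362880
  -> return 362880
-> return 362880

Final answer: 362880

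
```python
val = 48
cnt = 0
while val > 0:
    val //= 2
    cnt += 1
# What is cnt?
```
Trace:
  val=48
  val=48, cnt=0
  val=24, cnt=1
  val=12, cnt=2
  val=6, cnt=3
  val=3, cnt=4
  val=1, cnt=5
  val=0, cnt=6

Final answer: 6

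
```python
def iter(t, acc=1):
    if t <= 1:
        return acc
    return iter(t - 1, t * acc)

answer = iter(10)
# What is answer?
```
Call trace:
iter(t=10, acc=1)
  iter(t=9, acc=10)
    iter(t=8, acc=90)
      iter(t=7, acc=720)
        iter(t=6, acc=5040)
          iter(t=5, acc=30240)
            iter(t=4, acc=151200)
              iter(t=3, acc=604800)
                iter(t=2, acc=1814400)
                  iter(t=1, acc=3628800)
                  -> return 3628800
                -> return 3628800
              -> return 3628800
            -> return 3628800
          -> return 3628800
        -> return 3628800
      -> return 3628800
    -> return 3628800
  -> return 3628800
-> return 3628800

Final answer: 3628800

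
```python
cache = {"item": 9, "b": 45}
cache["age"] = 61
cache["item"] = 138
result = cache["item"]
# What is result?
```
Trace:
  cache={'item': 9, 'b': 45}
  cache={'item': 9, 'b': 45, 'age': 61}
  cache={'item': 138, 'b': 45, 'age': 61}
  cache={'item': 138, 'b': 45, 'age': 61}, result=138

Final answer: 138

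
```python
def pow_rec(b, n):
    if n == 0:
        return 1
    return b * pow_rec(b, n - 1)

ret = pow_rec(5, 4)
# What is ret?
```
Call trace:
pow_rec(b=5, n=4)
  pow_rec(b=5, n=3)
    pow_rec(b=5, n=2)
      pow_rec(b=5, n=1)
        pow_rec(b=5, n=0)
        -> return 1
      -> return 5
    -> return 25
  -> return 125
-> return 625

Final answer: 625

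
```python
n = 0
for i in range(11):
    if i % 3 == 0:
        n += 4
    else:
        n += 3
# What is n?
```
Trace:
  n=0
  n=4, i=0
  n=7, i=1
  n=10, i=2
  n=14, i=3
  n=17, i=4
  n=20, i=5
  n=24, i=6
  n=27, i=7
  n=30, i=8
  n=34, i=9
  n=37, i=10

Final answer: 37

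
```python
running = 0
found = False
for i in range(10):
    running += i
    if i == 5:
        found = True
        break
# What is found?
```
Trace:
  running=0
  running=0, found=False
  running=0, found=False, i=0
  running=1, found=False, i=1
  running=3, found=False, i=2
  running=6, found=False, i=3
  running=10, found=False, i=4
  running=15, found=True, i=5

Final answer: True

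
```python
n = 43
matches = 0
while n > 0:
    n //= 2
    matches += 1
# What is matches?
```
Trace:
  n=43
  n=43, matches=0
  n=21, matches=1
  n=10, matches=2
  n=5, matches=3
  n=2, matches=4
  n=1, matches=5
  n=0, matches=6

Final answer: 6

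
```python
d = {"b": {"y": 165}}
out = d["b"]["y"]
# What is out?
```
Trace:
  d={'b': {'y': 165}}
  d={'b': {'y': 165}}, out=165

Final answer: 165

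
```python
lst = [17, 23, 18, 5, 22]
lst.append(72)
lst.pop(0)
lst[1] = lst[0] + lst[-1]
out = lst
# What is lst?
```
Trace:
  lst=[17, 23, 18, 5, 22]
  lst=[17, 23, 18, 5, 22, 72]
  lst=[23, 18, 5, 22, 72]
  lst=[23, 95, 5, 22, 72]
  lst=[23, 95, 5, 22, 72], out=[23, 95, 5, 22, 72]

Final answer: [23, 95, 5, 22, 72]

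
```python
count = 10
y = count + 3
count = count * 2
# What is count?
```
Trace:
  count=10
  count=10, y=13
  count=20, y=13

Final answer: 20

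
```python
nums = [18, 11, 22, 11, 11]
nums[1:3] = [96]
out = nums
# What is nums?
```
Trace:
  nums=[18, 11, 22, 11, 11]
  nums=[18, 96, 11, 11]
  nums=[18, 96, 11, 11], out=[18, 96, 11, 11]

Final answer: [18, 96, 11, 11]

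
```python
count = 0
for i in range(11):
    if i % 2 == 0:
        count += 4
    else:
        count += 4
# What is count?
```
Trace:
  count=0
  count=4, i=0
  count=8, i=1
  count=12, i=2
  count=16, i=3
  count=20, i=4
  count=24, i=5
  count=28, i=6
  count=32, i=7
  count=36, i=8
  count=40, i=9
  count=44, i=10

Final answer: 44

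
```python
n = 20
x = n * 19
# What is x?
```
Trace:
  n=20
  n=20, x=380

Final answer: 380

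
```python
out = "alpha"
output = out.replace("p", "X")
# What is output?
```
Trace:
  out='alpha'
  out='alpha', output='alXha'

Final answer: 'alXha'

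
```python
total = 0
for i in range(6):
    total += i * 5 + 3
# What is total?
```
Trace:
  total=0
  total=3, i=0
  total=11, i=1
  total=24, i=2
  total=42, i=3
  total=65, i=4
  total=93, i=5

Final answer: 93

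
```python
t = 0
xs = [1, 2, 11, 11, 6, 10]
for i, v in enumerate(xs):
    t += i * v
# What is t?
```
Trace:
  t=0
  t=0, i=0, v=1
  t=2, i=1, v=2
  t=24, i=2, v=11
  t=57, i=3, v=11
  t=81, i=4, v=6
  t=131, i=5, v=10

Final answer: 131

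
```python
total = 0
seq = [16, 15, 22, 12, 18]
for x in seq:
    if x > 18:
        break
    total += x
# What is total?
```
Trace:
  total=0
  total=16, x=16
  total=31, x=15
  total=31, x=22

Final answer: 31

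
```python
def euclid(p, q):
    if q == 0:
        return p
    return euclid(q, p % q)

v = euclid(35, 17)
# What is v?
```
Call trace:
euclid(p=35, q=17)
  euclid(p=17, q=1)
    euclid(p=1, q=0)
    -> return 1
  -> return 1
-> return 1

Final answer: 1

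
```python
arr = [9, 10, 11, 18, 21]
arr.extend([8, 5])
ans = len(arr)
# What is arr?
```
Trace:
  arr=[9, 10, 11, 18, 21]
  arr=[9, 10, 11, 18, 21, 8, 5]
  arr=[9, 10, 11, 18, 21, 8, 5], ans=7

Final answer: [9, 10, 11, 18, 21, 8, 5]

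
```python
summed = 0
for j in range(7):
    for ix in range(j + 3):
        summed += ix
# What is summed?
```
Trace:
  summed=0
  summed=0, j=0, ix=0
  summed=1, j=0, ix=1
  summed=3, j=0, ix=2
  summed=3, j=1, ix=0
  summed=4, j=1, ix=1
  summed=6, j=1, ix=2
  summed=9, j=1, ix=3
  summed=9, j=2, ix=0
  summed=10, j=2, ix=1
  summed=12, j=2, ix=2
  summed=15, j=2, ix=3
  summed=19, j=2, ix=4
  summed=19, j=3, ix=0
  summed=20, j=3, ix=1
  summed=22, j=3, ix=2
  summed=25, j=3, ix=3
  summed=29, j=3, ix=4
  summed=34, j=3, ix=5
  summed=34, j=4, ix=0
  summed=35, j=4, ix=1
  summed=37, j=4, ix=2
  summed=40, j=4, ix=3
  summed=44, j=4, ix=4
  summed=49, j=4, ix=5
  summed=55, j=4, ix=6
  summed=55, j=5, ix=0
  summed=56, j=5, ix=1
  summed=58, j=5, ix=2
  summed=61, j=5, ix=3
  summed=65, j=5, ix=4
  summed=70, j=5, ix=5
  summed=76, j=5, ix=6
  summed=83, j=5, ix=7
  summed=83, j=6, ix=0
  summed=84, j=6, ix=1
  summed=86, j=6, ix=2
  summed=89, j=6, ix=3
  summed=93, j=6, ix=4
  summed=98, j=6, ix=5
  summed=104, j=6, ix=6
  summed=111, j=6, ix=7
  summed=119, j=6, ix=8

Final answer: 119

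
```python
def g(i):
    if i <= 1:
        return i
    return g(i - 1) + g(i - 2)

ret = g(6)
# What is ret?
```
Call trace (a repeated sub-call is expanded the first time; later identical calls just restate its return value):
g(i=6)
  g(i=5)
    g(i=4)
      g(i=3)
        g(i=2)
          g(i=1)
          -> return 1
          g(i=0)
          -> return 0
        -> return 1
        g(i=1)
        -> return 1
      -> return 2
      g(i=2) -> return 1  (same call as traced above)
    -> return 3
    g(i=3) -> return 2  (same call as traced above)
  -> return 5
  g(i=4) -> return 3  (same call as traced above)
-> return 8

Final answer: 8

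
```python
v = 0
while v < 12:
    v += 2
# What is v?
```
Trace:
  v=0
  v=2
  v=4
  v=6
  v=8
  v=10
  v=12

Final answer: 12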